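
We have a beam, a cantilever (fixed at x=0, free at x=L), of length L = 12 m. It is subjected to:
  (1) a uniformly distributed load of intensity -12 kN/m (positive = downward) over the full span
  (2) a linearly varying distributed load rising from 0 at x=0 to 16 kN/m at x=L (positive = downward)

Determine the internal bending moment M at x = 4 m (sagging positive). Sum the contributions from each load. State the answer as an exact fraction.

Load 1 — uniform load w=-12 kN/m over full span:
  M_1 = -w(L-x)²/2 = -(-12)·(12-4)²/2 = 384 kN·m
Load 2 — triangular load w₀=16 kN/m (0→w₀ over full span):
  M_2 = w₀Lx/2 - w₀L²/3 - w₀x³/(6L) = 16·12·4/2 - 16·12²/3 - 16·4³/(6·12) = -3584/9 kN·m
Superposition: M = Σ M_i = -128/9 kN·m ≈ -14.222222 kN·m

M(4) = -128/9 kN·m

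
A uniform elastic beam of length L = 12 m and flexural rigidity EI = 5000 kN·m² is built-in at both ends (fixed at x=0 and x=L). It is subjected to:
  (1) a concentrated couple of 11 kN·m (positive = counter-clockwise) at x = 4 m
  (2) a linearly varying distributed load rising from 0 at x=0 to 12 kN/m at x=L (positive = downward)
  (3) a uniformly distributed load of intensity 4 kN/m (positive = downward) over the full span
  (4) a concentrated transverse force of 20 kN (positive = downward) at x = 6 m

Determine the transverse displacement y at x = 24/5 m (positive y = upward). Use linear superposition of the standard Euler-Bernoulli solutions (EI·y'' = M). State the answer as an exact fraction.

y(24/5) = -1226547/9765625 m

Load 1 — applied couple M₀=11 kN·m at a=4 m (b=L-a=8):
  y_1 = (R_Ax³/6 - M_Ax²/2 - M₀(x-a)²/2)/EI  [x>a] with R_A=11/9, M_A=0 = ((11/9)·(24/5)³/6 - 0·(24/5)²/2 - 11·((24/5)-4)²/2)/5000 = 297/78125 m
Load 2 — triangular load w₀=12 kN/m (0→w₀ over full span):
  y_2 = -w₀x²(L-x)²(x+2L)/(120LEI) = -12·(24/5)²·(12-(24/5))²·((24/5)+2·12)/(120·12·5000) = -559872/9765625 m
Load 3 — uniform load w=4 kN/m over full span:
  y_3 = -wx²(L-x)²/(24EI) = -4·(24/5)²·(12-(24/5))²/(24·5000) = -15552/390625 m
Load 4 — point force P=20 kN at a=6 m (b=L-a=6):
  y_4 = -Pb²x²(3aL-(3a+b)x)/(6L³EI)  [x≤a] = -20·6²·(24/5)²·(3·6·12-(3·6+6)·(24/5))/(6·12³·5000) = -504/15625 m
Superposition: y = Σ y_i = -1226547/9765625 m ≈ -0.125598 m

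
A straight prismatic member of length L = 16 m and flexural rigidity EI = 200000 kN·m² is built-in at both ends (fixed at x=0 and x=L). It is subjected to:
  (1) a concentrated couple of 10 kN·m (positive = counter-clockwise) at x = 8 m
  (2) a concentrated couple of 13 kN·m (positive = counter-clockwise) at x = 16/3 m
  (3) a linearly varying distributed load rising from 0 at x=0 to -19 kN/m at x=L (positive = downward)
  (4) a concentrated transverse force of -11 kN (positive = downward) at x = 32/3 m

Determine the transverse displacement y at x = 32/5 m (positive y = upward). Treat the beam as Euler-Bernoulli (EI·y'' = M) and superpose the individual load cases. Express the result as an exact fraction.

Load 1 — applied couple M₀=10 kN·m at a=8 m (b=L-a=8):
  y_1 = (R_Ax³/6 - M_Ax²/2)/EI  [x≤a] with R_A=15/16, M_A=5/2 = ((15/16)·(32/5)³/6 - (5/2)·(32/5)²/2)/200000 = -4/78125 m
Load 2 — applied couple M₀=13 kN·m at a=16/3 m (b=L-a=32/3):
  y_2 = (R_Ax³/6 - M_Ax²/2 - M₀(x-a)²/2)/EI  [x>a] with R_A=13/12, M_A=0 = ((13/12)·(32/5)³/6 - 0·(32/5)²/2 - 13·((32/5)-(16/3))²/2)/200000 = 78/390625 m
Load 3 — triangular load w₀=-19 kN/m (0→w₀ over full span):
  y_3 = -w₀x²(L-x)²(x+2L)/(120LEI) = -(-19)·(32/5)²·(16-(32/5))²·((32/5)+2·16)/(120·16·200000) = 350208/48828125 m
Load 4 — point force P=-11 kN at a=32/3 m (b=L-a=16/3):
  y_4 = -Pb²x²(3aL-(3a+b)x)/(6L³EI)  [x≤a] = -(-11)·(16/3)²·(32/5)²·(3·(32/3)·16-(3·(32/3)+(16/3))·(32/5))/(6·16³·200000) = 22528/31640625 m
Superposition: y = Σ y_i = 31770098/3955078125 m ≈ 0.008033 m

y(32/5) = 31770098/3955078125 m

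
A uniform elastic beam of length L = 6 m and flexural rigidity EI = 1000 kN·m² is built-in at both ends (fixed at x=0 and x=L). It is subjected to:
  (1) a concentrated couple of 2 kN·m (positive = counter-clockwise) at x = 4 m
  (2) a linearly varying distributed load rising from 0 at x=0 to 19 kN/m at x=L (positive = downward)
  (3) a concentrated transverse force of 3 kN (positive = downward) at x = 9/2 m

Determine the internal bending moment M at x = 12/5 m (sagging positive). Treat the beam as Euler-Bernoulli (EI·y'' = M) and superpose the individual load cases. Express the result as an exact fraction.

Load 1 — applied couple M₀=2 kN·m at a=4 m (b=L-a=2):
  M_1 = R_Ax - M_A  [x≤a] with R_A=4/9, M_A=2/3 = (4/9)·(12/5) - (2/3) = 2/5 kN·m
Load 2 — triangular load w₀=19 kN/m (0→w₀ over full span):
  M_2 = 3w₀Lx/20 - w₀L²/30 - w₀x³/(6L) = 3·19·6·(12/5)/20 - 19·6²/30 - 19·(12/5)³/(6·6) = 1368/125 kN·m
Load 3 — point force P=3 kN at a=9/2 m (b=L-a=3/2):
  M_3 = Pb²(3a+b)x/L³ - Pab²/L²  [x≤a] = 3·(3/2)²·(3·(9/2)+(3/2))·(12/5)/6³ - 3·(9/2)·(3/2)²/6² = 9/32 kN·m
Superposition: M = Σ M_i = 46501/4000 kN·m ≈ 11.625250 kN·m

M(12/5) = 46501/4000 kN·m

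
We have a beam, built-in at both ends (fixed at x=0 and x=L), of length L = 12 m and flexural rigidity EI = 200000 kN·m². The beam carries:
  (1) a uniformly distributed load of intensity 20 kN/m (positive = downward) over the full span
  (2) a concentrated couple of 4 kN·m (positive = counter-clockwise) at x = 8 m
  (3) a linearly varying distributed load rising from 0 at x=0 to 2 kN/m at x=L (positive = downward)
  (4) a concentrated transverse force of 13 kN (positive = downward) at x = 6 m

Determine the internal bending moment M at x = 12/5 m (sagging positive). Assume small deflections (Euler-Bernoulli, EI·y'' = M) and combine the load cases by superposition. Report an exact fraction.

M(12/5) = -11333/750 kN·m

Load 1 — uniform load w=20 kN/m over full span:
  M_1 = wLx/2 - wL²/12 - wx²/2 = 20·12·(12/5)/2 - 20·12²/12 - 20·(12/5)²/2 = -48/5 kN·m
Load 2 — applied couple M₀=4 kN·m at a=8 m (b=L-a=4):
  M_2 = R_Ax - M_A  [x≤a] with R_A=4/9, M_A=4/3 = (4/9)·(12/5) - (4/3) = -4/15 kN·m
Load 3 — triangular load w₀=2 kN/m (0→w₀ over full span):
  M_3 = 3w₀Lx/20 - w₀L²/30 - w₀x³/(6L) = 3·2·12·(12/5)/20 - 2·12²/30 - 2·(12/5)³/(6·12) = -168/125 kN·m
Load 4 — point force P=13 kN at a=6 m (b=L-a=6):
  M_4 = Pb²(3a+b)x/L³ - Pab²/L²  [x≤a] = 13·6²·(3·6+6)·(12/5)/12³ - 13·6·6²/12² = -39/10 kN·m
Superposition: M = Σ M_i = -11333/750 kN·m ≈ -15.110667 kN·m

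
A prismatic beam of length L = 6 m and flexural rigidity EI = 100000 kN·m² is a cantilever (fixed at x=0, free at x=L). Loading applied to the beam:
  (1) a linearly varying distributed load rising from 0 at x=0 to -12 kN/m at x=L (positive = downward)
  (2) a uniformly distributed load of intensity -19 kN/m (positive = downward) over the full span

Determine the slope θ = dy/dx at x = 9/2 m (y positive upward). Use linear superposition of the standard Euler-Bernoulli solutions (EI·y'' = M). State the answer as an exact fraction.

Load 1 — triangular load w₀=-12 kN/m (0→w₀ over full span):
  θ_1 = (w₀Lx²/4-w₀L²x/3-w₀x⁴/(24L))/EI = ((-12)·6·(9/2)²/4-(-12)·6²·(9/2)/3-(-12)·(9/2)⁴/(24·6))/100000 = 20331/6400000 rad
Load 2 — uniform load w=-19 kN/m over full span:
  θ_2 = -wx(x²-3Lx+3L²)/(6EI) = -(-19)·(9/2)·((9/2)²-3·6·(9/2)+3·6²)/(6·100000) = 10773/1600000 rad
Superposition: θ = Σ θ_i = 63423/6400000 rad ≈ 0.009910 rad

θ(9/2) = 63423/6400000 rad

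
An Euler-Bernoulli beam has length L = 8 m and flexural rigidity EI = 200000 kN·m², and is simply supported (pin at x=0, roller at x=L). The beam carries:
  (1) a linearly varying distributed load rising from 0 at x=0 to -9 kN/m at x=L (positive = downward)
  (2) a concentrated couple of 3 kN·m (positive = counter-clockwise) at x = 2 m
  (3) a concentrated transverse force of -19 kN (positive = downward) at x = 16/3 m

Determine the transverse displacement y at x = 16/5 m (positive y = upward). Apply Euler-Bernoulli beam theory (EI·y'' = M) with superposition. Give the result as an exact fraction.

y(16/5) = 247168531/126562500000 m

Load 1 — triangular load w₀=-9 kN/m (0→w₀ over full span):
  y_1 = -w₀x(7L⁴-10L²x²+3x⁴)/(360LEI) = -(-9)·(16/5)·(7·8⁴-10·8²·(16/5)²+3·(16/5)⁴)/(360·8·200000) = 54768/48828125 m
Load 2 — applied couple M₀=3 kN·m at a=2 m (b=L-a=6):
  y_2 = (M₀x³/(6L)-M₀(x-a)²/2+C₁x)/EI  [x>a] with C₁=M₀(3b²-L²)/(6L)=11/4 = (3·(16/5)³/(6·8)-3·((16/5)-2)²/2+(11/4)·(16/5))/200000 = 543/12500000 m
Load 3 — point force P=-19 kN at a=16/3 m (b=L-a=8/3):
  y_3 = -Pbx(L²-b²-x²)/(6LEI)  [x≤a] = -(-19)·(8/3)·(16/5)·(8²-(8/3)²-(16/5)²)/(6·8·200000) = 24928/31640625 m
Superposition: y = Σ y_i = 247168531/126562500000 m ≈ 0.001953 m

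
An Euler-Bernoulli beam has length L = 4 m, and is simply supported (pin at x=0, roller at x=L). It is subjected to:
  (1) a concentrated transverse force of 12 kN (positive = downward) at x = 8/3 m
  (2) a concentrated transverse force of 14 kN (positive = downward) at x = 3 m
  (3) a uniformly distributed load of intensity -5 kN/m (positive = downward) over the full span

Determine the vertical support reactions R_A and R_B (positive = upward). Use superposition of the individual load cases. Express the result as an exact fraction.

Load 1 — point force P=12 kN at a=8/3 m (b=L-a=4/3):
  R_A = Pb/L = 12·(4/3)/4 = 4 kN
  R_B = Pa/L = 12·(8/3)/4 = 8 kN
Load 2 — point force P=14 kN at a=3 m (b=L-a=1):
  R_A = Pb/L = 14·1/4 = 7/2 kN
  R_B = Pa/L = 14·3/4 = 21/2 kN
Load 3 — uniform load w=-5 kN/m over full span:
  R_A = wL/2 = (-5)·4/2 = -10 kN
  R_B = wL/2 = (-5)·4/2 = -10 kN
Superposition: R_A = -5/2 kN, R_B = 17/2 kN

R_A = -5/2 kN, R_B = 17/2 kN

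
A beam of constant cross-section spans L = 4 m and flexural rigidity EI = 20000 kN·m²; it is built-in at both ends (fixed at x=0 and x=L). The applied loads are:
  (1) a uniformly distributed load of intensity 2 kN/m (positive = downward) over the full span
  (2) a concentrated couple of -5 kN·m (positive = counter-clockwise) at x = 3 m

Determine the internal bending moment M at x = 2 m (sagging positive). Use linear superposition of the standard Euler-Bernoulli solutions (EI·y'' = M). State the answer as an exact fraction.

M(2) = 1/12 kN·m

Load 1 — uniform load w=2 kN/m over full span:
  M_1 = wLx/2 - wL²/12 - wx²/2 = 2·4·2/2 - 2·4²/12 - 2·2²/2 = 4/3 kN·m
Load 2 — applied couple M₀=-5 kN·m at a=3 m (b=L-a=1):
  M_2 = R_Ax - M_A  [x≤a] with R_A=-45/32, M_A=-25/16 = (-45/32)·2 - (-25/16) = -5/4 kN·m
Superposition: M = Σ M_i = 1/12 kN·m ≈ 0.083333 kN·m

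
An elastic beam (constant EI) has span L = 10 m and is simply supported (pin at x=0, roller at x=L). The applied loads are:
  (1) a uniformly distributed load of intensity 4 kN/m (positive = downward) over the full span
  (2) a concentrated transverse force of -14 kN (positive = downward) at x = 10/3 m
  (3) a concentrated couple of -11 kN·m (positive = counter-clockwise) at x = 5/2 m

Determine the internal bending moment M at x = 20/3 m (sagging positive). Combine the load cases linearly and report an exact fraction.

Load 1 — uniform load w=4 kN/m over full span:
  M_1 = wx(L-x)/2 = 4·(20/3)·(10-(20/3))/2 = 400/9 kN·m
Load 2 — point force P=-14 kN at a=10/3 m (b=L-a=20/3):
  M_2 = Pa(L-x)/L  [x>a] = (-14)·(10/3)·(10-(20/3))/10 = -140/9 kN·m
Load 3 — applied couple M₀=-11 kN·m at a=5/2 m (b=L-a=15/2):
  M_3 = M₀x/L - M₀  [x>a] = (-11)·(20/3)/10 - (-11) = 11/3 kN·m
Superposition: M = Σ M_i = 293/9 kN·m ≈ 32.555556 kN·m

M(20/3) = 293/9 kN·m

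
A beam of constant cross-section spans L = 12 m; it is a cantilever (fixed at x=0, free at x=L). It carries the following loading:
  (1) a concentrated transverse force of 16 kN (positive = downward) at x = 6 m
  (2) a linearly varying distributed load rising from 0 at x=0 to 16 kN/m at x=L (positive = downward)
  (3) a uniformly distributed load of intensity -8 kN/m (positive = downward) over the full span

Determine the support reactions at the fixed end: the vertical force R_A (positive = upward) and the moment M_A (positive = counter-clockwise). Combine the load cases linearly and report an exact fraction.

Load 1 — point force P=16 kN at a=6 m (b=L-a=6):
  R_A = P = 16 kN
  M_A = Pa = 16·6 = 96 kN·m
Load 2 — triangular load w₀=16 kN/m (0→w₀ over full span):
  R_A = w₀L/2 = 16·12/2 = 96 kN
  M_A = w₀L²/3 = 16·12²/3 = 768 kN·m
Load 3 — uniform load w=-8 kN/m over full span:
  R_A = wL = (-8)·12 = -96 kN
  M_A = wL²/2 = (-8)·12²/2 = -576 kN·m
Superposition: R_A = 16 kN, M_A = 288 kN·m

R_A = 16 kN, M_A = 288 kN·m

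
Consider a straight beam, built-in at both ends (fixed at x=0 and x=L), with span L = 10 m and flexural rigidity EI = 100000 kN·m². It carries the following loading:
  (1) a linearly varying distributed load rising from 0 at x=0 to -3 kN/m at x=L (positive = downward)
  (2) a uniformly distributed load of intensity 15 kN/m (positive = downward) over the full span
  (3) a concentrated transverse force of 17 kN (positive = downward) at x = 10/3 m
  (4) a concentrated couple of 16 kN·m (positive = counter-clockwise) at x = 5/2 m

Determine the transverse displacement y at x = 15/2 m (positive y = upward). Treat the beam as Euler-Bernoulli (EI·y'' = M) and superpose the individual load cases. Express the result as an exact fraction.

Load 1 — triangular load w₀=-3 kN/m (0→w₀ over full span):
  y_1 = -w₀x²(L-x)²(x+2L)/(120LEI) = -(-3)·(15/2)²·(10-(15/2))²·((15/2)+2·10)/(120·10·100000) = 99/409600 m
Load 2 — uniform load w=15 kN/m over full span:
  y_2 = -wx²(L-x)²/(24EI) = -15·(15/2)²·(10-(15/2))²/(24·100000) = -9/4096 m
Load 3 — point force P=17 kN at a=10/3 m (b=L-a=20/3):
  y_3 = -Pa²(L-x)²(3bL-(3b+a)(L-x))/(6L³EI)  [x>a] = -17·(10/3)²·(10-(15/2))²·(3·(20/3)·10-(3·(20/3)+(10/3))·(10-(15/2)))/(6·10³·100000) = -289/1036800 m
Load 4 — applied couple M₀=16 kN·m at a=5/2 m (b=L-a=15/2):
  y_4 = (R_Ax³/6 - M_Ax²/2 - M₀(x-a)²/2)/EI  [x>a] with R_A=9/5, M_A=-3 = ((9/5)·(15/2)³/6 - (-3)·(15/2)²/2 - 16·((15/2)-(5/2))²/2)/100000 = 7/64000 m
Superposition: y = Σ y_i = -352501/165888000 m ≈ -0.002125 m

y(15/2) = -352501/165888000 m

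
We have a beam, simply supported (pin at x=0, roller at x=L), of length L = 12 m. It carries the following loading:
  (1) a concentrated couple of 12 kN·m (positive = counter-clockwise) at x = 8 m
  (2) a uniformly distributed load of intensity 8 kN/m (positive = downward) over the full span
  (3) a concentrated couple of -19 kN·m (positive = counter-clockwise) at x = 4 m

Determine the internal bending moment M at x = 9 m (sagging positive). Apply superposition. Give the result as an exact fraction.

Load 1 — applied couple M₀=12 kN·m at a=8 m (b=L-a=4):
  M_1 = M₀x/L - M₀  [x>a] = 12·9/12 - 12 = -3 kN·m
Load 2 — uniform load w=8 kN/m over full span:
  M_2 = wx(L-x)/2 = 8·9·(12-9)/2 = 108 kN·m
Load 3 — applied couple M₀=-19 kN·m at a=4 m (b=L-a=8):
  M_3 = M₀x/L - M₀  [x>a] = (-19)·9/12 - (-19) = 19/4 kN·m
Superposition: M = Σ M_i = 439/4 kN·m ≈ 109.750000 kN·m

M(9) = 439/4 kN·m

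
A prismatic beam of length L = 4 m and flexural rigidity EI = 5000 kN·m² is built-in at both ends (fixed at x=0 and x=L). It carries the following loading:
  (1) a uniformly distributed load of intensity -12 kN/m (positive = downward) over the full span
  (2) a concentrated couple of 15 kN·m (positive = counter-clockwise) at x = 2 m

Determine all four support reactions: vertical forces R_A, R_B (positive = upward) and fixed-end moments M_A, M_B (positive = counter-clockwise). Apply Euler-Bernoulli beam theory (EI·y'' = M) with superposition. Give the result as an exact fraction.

R_A = -147/8 kN, M_A = -49/4 kN·m, R_B = -237/8 kN, M_B = 79/4 kN·m

Load 1 — uniform load w=-12 kN/m over full span:
  R_A = wL/2 = (-12)·4/2 = -24 kN
  M_A = wL²/12 = (-12)·4²/12 = -16 kN·m
  R_B = wL/2 = (-12)·4/2 = -24 kN
  M_B = -wL²/12 = -(-12)·4²/12 = 16 kN·m
Load 2 — applied couple M₀=15 kN·m at a=2 m (b=L-a=2):
  R_A = 6M₀ab/L³ = 6·15·2·2/4³ = 45/8 kN
  M_A = M₀b(2a-b)/L² = 15·2·(2·2-2)/4² = 15/4 kN·m
  R_B = -6M₀ab/L³ = -6·15·2·2/4³ = -45/8 kN
  M_B = M₀a(2b-a)/L² = 15·2·(2·2-2)/4² = 15/4 kN·m
Superposition: R_A = -147/8 kN, M_A = -49/4 kN·m, R_B = -237/8 kN, M_B = 79/4 kN·m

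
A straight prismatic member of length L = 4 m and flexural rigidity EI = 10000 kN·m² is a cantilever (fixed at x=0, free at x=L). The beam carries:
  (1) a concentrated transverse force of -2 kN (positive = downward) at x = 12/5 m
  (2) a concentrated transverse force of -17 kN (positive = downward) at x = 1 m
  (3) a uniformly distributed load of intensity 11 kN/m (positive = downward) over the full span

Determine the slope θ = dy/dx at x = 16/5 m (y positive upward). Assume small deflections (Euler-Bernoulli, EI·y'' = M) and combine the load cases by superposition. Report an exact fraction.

Load 1 — point force P=-2 kN at a=12/5 m (b=L-a=8/5):
  θ_1 = -Pa²/(2EI)  [x>a] = -(-2)·(12/5)²/(2·10000) = 9/15625 rad
Load 2 — point force P=-17 kN at a=1 m (b=L-a=3):
  θ_2 = -Pa²/(2EI)  [x>a] = -(-17)·1²/(2·10000) = 17/20000 rad
Load 3 — uniform load w=11 kN/m over full span:
  θ_3 = -wx(x²-3Lx+3L²)/(6EI) = -11·(16/5)·((16/5)²-3·4·(16/5)+3·4²)/(6·10000) = -2728/234375 rad
Superposition: θ = Σ θ_i = -76601/7500000 rad ≈ -0.010213 rad

θ(16/5) = -76601/7500000 rad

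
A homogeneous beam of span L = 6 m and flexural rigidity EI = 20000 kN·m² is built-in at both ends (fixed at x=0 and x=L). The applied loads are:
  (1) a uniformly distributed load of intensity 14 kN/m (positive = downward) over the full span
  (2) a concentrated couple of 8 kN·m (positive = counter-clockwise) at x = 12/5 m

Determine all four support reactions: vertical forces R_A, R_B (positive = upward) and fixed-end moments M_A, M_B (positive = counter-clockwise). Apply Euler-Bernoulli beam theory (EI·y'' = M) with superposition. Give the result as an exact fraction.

Load 1 — uniform load w=14 kN/m over full span:
  R_A = wL/2 = 14·6/2 = 42 kN
  M_A = wL²/12 = 14·6²/12 = 42 kN·m
  R_B = wL/2 = 14·6/2 = 42 kN
  M_B = -wL²/12 = -14·6²/12 = -42 kN·m
Load 2 — applied couple M₀=8 kN·m at a=12/5 m (b=L-a=18/5):
  R_A = 6M₀ab/L³ = 6·8·(12/5)·(18/5)/6³ = 48/25 kN
  M_A = M₀b(2a-b)/L² = 8·(18/5)·(2·(12/5)-(18/5))/6² = 24/25 kN·m
  R_B = -6M₀ab/L³ = -6·8·(12/5)·(18/5)/6³ = -48/25 kN
  M_B = M₀a(2b-a)/L² = 8·(12/5)·(2·(18/5)-(12/5))/6² = 64/25 kN·m
Superposition: R_A = 1098/25 kN, M_A = 1074/25 kN·m, R_B = 1002/25 kN, M_B = -986/25 kN·m

R_A = 1098/25 kN, M_A = 1074/25 kN·m, R_B = 1002/25 kN, M_B = -986/25 kN·m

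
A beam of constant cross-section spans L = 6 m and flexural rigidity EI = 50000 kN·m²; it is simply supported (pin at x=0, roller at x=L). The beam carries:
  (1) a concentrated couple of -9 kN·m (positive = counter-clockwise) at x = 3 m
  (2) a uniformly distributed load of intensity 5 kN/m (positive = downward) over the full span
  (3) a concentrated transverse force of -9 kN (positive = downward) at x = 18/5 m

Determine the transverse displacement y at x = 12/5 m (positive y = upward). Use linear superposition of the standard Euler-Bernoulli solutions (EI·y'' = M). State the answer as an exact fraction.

Load 1 — applied couple M₀=-9 kN·m at a=3 m (b=L-a=3):
  y_1 = (M₀x³/(6L)+C₁x)/EI  [x≤a] with C₁=M₀(3b²-L²)/(6L)=9/4 = ((-9)·(12/5)³/(6·6)+(9/4)·(12/5))/50000 = 243/6250000 m
Load 2 — uniform load w=5 kN/m over full span:
  y_2 = -wx(L³-2Lx²+x³)/(24EI) = -5·(12/5)·(6³-2·6·(12/5)²+(12/5)³)/(24·50000) = -2511/1562500 m
Load 3 — point force P=-9 kN at a=18/5 m (b=L-a=12/5):
  y_3 = -Pbx(L²-b²-x²)/(6LEI)  [x≤a] = -(-9)·(12/5)·(12/5)·(6²-(12/5)²-(12/5)²)/(6·6·50000) = 1377/1953125 m
Superposition: y = Σ y_i = -26973/31250000 m ≈ -0.000863 m

y(12/5) = -26973/31250000 m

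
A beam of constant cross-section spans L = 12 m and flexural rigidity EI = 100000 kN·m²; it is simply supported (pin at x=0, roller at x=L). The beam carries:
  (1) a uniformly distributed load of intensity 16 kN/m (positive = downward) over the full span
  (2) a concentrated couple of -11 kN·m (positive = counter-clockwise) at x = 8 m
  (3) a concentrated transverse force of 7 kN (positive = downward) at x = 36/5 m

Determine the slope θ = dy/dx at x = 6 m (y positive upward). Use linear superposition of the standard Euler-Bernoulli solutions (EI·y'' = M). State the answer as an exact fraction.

Load 1 — uniform load w=16 kN/m over full span:
  θ_1 = -w(L³-6Lx²+4x³)/(24EI) = -16·(12³-6·12·6²+4·6³)/(24·100000) = 0 rad
Load 2 — applied couple M₀=-11 kN·m at a=8 m (b=L-a=4):
  θ_2 = (M₀x²/(2L)+C₁)/EI  [x≤a] with C₁=M₀(3b²-L²)/(6L)=44/3 = ((-11)·6²/(2·12)+(44/3))/100000 = -11/600000 rad
Load 3 — point force P=7 kN at a=36/5 m (b=L-a=24/5):
  θ_3 = -Pb(L²-b²-3x²)/(6LEI)  [x≤a] = -7·(24/5)·(12²-(24/5)²-3·6²)/(6·12·100000) = -189/3125000 rad
Superposition: θ = Σ θ_i = -5911/75000000 rad ≈ -0.000079 rad

θ(6) = -5911/75000000 rad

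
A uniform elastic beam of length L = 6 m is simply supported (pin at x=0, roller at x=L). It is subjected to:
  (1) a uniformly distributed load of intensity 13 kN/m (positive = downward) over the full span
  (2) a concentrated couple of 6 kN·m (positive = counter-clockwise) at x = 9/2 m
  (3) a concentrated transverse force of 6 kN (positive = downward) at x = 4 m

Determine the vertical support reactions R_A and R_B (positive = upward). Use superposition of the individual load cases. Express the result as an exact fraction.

Load 1 — uniform load w=13 kN/m over full span:
  R_A = wL/2 = 13·6/2 = 39 kN
  R_B = wL/2 = 13·6/2 = 39 kN
Load 2 — applied couple M₀=6 kN·m at a=9/2 m (b=L-a=3/2):
  R_A = M₀/L = 6/6 = 1 kN
  R_B = -M₀/L = -6/6 = -1 kN
Load 3 — point force P=6 kN at a=4 m (b=L-a=2):
  R_A = Pb/L = 6·2/6 = 2 kN
  R_B = Pa/L = 6·4/6 = 4 kN
Superposition: R_A = 42 kN, R_B = 42 kN

R_A = 42 kN, R_B = 42 kN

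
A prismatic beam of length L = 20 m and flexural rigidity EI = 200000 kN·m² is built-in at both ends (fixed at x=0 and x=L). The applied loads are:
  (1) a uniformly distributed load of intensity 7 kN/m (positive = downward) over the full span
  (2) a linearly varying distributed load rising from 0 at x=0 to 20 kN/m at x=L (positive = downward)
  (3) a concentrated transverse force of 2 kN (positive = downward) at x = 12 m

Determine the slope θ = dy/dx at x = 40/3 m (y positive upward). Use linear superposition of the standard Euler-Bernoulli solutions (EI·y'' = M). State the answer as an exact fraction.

θ(40/3) = 61979/15187500 rad

Load 1 — uniform load w=7 kN/m over full span:
  θ_1 = -wx(L-x)(L-2x)/(12EI) = -7·(40/3)·(20-(40/3))·(20-2·(40/3))/(12·200000) = 7/4050 rad
Load 2 — triangular load w₀=20 kN/m (0→w₀ over full span):
  θ_2 = -w₀(2x(L-x)(L-2x)(x+2L)+x²(L-x)²)/(120LEI) = -20·(2·(40/3)·(20-(40/3))·(20-2·(40/3))·((40/3)+2·20)+(40/3)²·(20-(40/3))²)/(120·20·200000) = 14/6075 rad
Load 3 — point force P=2 kN at a=12 m (b=L-a=8):
  θ_3 = Pa²(L-x)(2bL-(3b+a)(L-x))/(2L³EI)  [x>a] = 2·12²·(20-(40/3))·(2·8·20-(3·8+12)·(20-(40/3)))/(2·20³·200000) = 3/62500 rad
Superposition: θ = Σ θ_i = 61979/15187500 rad ≈ 0.004081 rad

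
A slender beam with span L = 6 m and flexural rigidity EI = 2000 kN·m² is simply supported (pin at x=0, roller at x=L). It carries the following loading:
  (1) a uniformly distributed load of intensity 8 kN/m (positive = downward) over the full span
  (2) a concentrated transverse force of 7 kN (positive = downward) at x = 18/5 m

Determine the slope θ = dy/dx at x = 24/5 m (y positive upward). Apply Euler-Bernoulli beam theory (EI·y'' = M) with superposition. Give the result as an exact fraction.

Load 1 — uniform load w=8 kN/m over full span:
  θ_1 = -w(L³-6Lx²+4x³)/(24EI) = -8·(6³-6·6·(24/5)²+4·(24/5)³)/(24·2000) = 891/31250 rad
Load 2 — point force P=7 kN at a=18/5 m (b=L-a=12/5):
  θ_2 = -Pa(2L²-6Lx+3x²+a²)/(6LEI)  [x>a] = -7·(18/5)·(2·6²-6·6·(24/5)+3·(24/5)²+(18/5)²)/(6·6·2000) = 819/125000 rad
Superposition: θ = Σ θ_i = 4383/125000 rad ≈ 0.035064 rad

θ(24/5) = 4383/125000 rad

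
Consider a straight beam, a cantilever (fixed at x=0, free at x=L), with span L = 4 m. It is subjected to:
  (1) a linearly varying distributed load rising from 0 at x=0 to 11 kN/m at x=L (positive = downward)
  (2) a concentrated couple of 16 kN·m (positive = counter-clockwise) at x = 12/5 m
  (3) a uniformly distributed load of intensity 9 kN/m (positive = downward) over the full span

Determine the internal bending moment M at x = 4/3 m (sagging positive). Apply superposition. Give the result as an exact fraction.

M(4/3) = -3760/81 kN·m

Load 1 — triangular load w₀=11 kN/m (0→w₀ over full span):
  M_1 = w₀Lx/2 - w₀L²/3 - w₀x³/(6L) = 11·4·(4/3)/2 - 11·4²/3 - 11·(4/3)³/(6·4) = -2464/81 kN·m
Load 2 — applied couple M₀=16 kN·m at a=12/5 m (b=L-a=8/5):
  M_2 = M₀  [x≤a] = 16 = 16 kN·m
Load 3 — uniform load w=9 kN/m over full span:
  M_3 = -w(L-x)²/2 = -9·(4-(4/3))²/2 = -32 kN·m
Superposition: M = Σ M_i = -3760/81 kN·m ≈ -46.419753 kN·m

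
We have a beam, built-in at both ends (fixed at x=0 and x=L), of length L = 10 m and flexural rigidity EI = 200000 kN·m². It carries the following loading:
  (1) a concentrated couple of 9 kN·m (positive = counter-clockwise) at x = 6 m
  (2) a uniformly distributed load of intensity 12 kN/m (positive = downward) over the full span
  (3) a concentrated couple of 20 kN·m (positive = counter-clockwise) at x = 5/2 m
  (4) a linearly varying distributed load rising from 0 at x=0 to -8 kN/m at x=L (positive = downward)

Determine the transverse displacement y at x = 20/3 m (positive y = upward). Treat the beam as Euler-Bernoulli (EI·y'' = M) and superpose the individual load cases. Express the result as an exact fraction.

y(20/3) = -204541/291600000 m

Load 1 — applied couple M₀=9 kN·m at a=6 m (b=L-a=4):
  y_1 = (R_Ax³/6 - M_Ax²/2 - M₀(x-a)²/2)/EI  [x>a] with R_A=162/125, M_A=72/25 = ((162/125)·(20/3)³/6 - (72/25)·(20/3)²/2 - 9·((20/3)-6)²/2)/200000 = -1/100000 m
Load 2 — uniform load w=12 kN/m over full span:
  y_2 = -wx²(L-x)²/(24EI) = -12·(20/3)²·(10-(20/3))²/(24·200000) = -1/810 m
Load 3 — applied couple M₀=20 kN·m at a=5/2 m (b=L-a=15/2):
  y_3 = (R_Ax³/6 - M_Ax²/2 - M₀(x-a)²/2)/EI  [x>a] with R_A=9/4, M_A=-15/4 = ((9/4)·(20/3)³/6 - (-15/4)·(20/3)²/2 - 20·((20/3)-(5/2))²/2)/200000 = 1/9600 m
Load 4 — triangular load w₀=-8 kN/m (0→w₀ over full span):
  y_4 = -w₀x²(L-x)²(x+2L)/(120LEI) = -(-8)·(20/3)²·(10-(20/3))²·((20/3)+2·10)/(120·10·200000) = 8/18225 m
Superposition: y = Σ y_i = -204541/291600000 m ≈ -0.000701 m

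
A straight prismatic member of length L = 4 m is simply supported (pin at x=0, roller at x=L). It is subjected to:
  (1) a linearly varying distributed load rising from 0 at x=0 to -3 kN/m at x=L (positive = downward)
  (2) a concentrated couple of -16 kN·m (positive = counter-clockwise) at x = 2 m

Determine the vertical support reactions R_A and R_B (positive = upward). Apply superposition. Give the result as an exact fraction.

Load 1 — triangular load w₀=-3 kN/m (0→w₀ over full span):
  R_A = w₀L/6 = (-3)·4/6 = -2 kN
  R_B = w₀L/3 = (-3)·4/3 = -4 kN
Load 2 — applied couple M₀=-16 kN·m at a=2 m (b=L-a=2):
  R_A = M₀/L = (-16)/4 = -4 kN
  R_B = -M₀/L = -(-16)/4 = 4 kN
Superposition: R_A = -6 kN, R_B = 0 kN

R_A = -6 kN, R_B = 0 kN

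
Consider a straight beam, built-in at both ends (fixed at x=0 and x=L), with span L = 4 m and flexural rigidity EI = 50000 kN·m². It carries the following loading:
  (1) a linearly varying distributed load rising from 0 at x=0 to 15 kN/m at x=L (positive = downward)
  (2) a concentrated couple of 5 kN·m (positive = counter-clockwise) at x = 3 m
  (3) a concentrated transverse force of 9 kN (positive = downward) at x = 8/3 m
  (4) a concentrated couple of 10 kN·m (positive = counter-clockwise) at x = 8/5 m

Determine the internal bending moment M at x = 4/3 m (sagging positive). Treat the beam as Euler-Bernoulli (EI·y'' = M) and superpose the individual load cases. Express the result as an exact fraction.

M(4/3) = 14851/2160 kN·m

Load 1 — triangular load w₀=15 kN/m (0→w₀ over full span):
  M_1 = 3w₀Lx/20 - w₀L²/30 - w₀x³/(6L) = 3·15·4·(4/3)/20 - 15·4²/30 - 15·(4/3)³/(6·4) = 68/27 kN·m
Load 2 — applied couple M₀=5 kN·m at a=3 m (b=L-a=1):
  M_2 = R_Ax - M_A  [x≤a] with R_A=45/32, M_A=25/16 = (45/32)·(4/3) - (25/16) = 5/16 kN·m
Load 3 — point force P=9 kN at a=8/3 m (b=L-a=4/3):
  M_3 = Pb²(3a+b)x/L³ - Pab²/L²  [x≤a] = 9·(4/3)²·(3·(8/3)+(4/3))·(4/3)/4³ - 9·(8/3)·(4/3)²/4² = 4/9 kN·m
Load 4 — applied couple M₀=10 kN·m at a=8/5 m (b=L-a=12/5):
  M_4 = R_Ax - M_A  [x≤a] with R_A=18/5, M_A=6/5 = (18/5)·(4/3) - (6/5) = 18/5 kN·m
Superposition: M = Σ M_i = 14851/2160 kN·m ≈ 6.875463 kN·m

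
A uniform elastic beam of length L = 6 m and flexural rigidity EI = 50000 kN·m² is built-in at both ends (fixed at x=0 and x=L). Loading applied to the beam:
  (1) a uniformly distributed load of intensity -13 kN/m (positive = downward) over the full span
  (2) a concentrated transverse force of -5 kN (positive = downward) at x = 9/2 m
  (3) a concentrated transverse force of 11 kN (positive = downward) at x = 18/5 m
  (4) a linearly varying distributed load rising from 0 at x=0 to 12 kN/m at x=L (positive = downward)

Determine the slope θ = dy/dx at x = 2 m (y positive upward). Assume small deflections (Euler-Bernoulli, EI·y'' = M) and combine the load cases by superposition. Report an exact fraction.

Load 1 — uniform load w=-13 kN/m over full span:
  θ_1 = -wx(L-x)(L-2x)/(12EI) = -(-13)·2·(6-2)·(6-2·2)/(12·50000) = 13/37500 rad
Load 2 — point force P=-5 kN at a=9/2 m (b=L-a=3/2):
  θ_2 = -Pb²x(2aL-(3a+b)x)/(2L³EI)  [x≤a] = -(-5)·(3/2)²·2·(2·(9/2)·6-(3·(9/2)+(3/2))·2)/(2·6³·50000) = 1/40000 rad
Load 3 — point force P=11 kN at a=18/5 m (b=L-a=12/5):
  θ_3 = -Pb²x(2aL-(3a+b)x)/(2L³EI)  [x≤a] = -11·(12/5)²·2·(2·(18/5)·6-(3·(18/5)+(12/5))·2)/(2·6³·50000) = -77/781250 rad
Load 4 — triangular load w₀=12 kN/m (0→w₀ over full span):
  θ_4 = -w₀(2x(L-x)(L-2x)(x+2L)+x²(L-x)²)/(120LEI) = -12·(2·2·(6-2)·(6-2·2)·(2+2·6)+2²·(6-2)²)/(120·6·50000) = -8/46875 rad
Superposition: θ = Σ θ_i = 2561/25000000 rad ≈ 0.000102 rad

θ(2) = 2561/25000000 rad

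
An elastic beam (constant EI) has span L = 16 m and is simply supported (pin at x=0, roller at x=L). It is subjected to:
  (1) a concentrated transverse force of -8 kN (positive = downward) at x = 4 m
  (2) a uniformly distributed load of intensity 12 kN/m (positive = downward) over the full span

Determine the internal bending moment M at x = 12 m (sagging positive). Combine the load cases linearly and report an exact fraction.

Load 1 — point force P=-8 kN at a=4 m (b=L-a=12):
  M_1 = Pa(L-x)/L  [x>a] = (-8)·4·(16-12)/16 = -8 kN·m
Load 2 — uniform load w=12 kN/m over full span:
  M_2 = wx(L-x)/2 = 12·12·(16-12)/2 = 288 kN·m
Superposition: M = Σ M_i = 280 kN·m ≈ 280.000000 kN·m

M(12) = 280 kN·m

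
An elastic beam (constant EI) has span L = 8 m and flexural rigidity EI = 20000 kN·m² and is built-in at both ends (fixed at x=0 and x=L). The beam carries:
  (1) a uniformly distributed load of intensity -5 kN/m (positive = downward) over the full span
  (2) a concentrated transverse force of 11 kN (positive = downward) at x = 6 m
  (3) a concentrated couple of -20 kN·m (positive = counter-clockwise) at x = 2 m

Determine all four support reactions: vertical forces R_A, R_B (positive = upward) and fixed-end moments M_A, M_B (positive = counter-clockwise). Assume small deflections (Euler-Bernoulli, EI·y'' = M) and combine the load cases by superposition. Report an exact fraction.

R_A = -675/32 kN, M_A = -451/24 kN·m, R_B = -253/32 kN, M_B = 193/24 kN·m

Load 1 — uniform load w=-5 kN/m over full span:
  R_A = wL/2 = (-5)·8/2 = -20 kN
  M_A = wL²/12 = (-5)·8²/12 = -80/3 kN·m
  R_B = wL/2 = (-5)·8/2 = -20 kN
  M_B = -wL²/12 = -(-5)·8²/12 = 80/3 kN·m
Load 2 — point force P=11 kN at a=6 m (b=L-a=2):
  R_A = Pb²(3a+b)/L³ = 11·2²·(3·6+2)/8³ = 55/32 kN
  M_A = Pab²/L² = 11·6·2²/8² = 33/8 kN·m
  R_B = Pa²(a+3b)/L³ = 11·6²·(6+3·2)/8³ = 297/32 kN
  M_B = -Pa²b/L² = -11·6²·2/8² = -99/8 kN·m
Load 3 — applied couple M₀=-20 kN·m at a=2 m (b=L-a=6):
  R_A = 6M₀ab/L³ = 6·(-20)·2·6/8³ = -45/16 kN
  M_A = M₀b(2a-b)/L² = (-20)·6·(2·2-6)/8² = 15/4 kN·m
  R_B = -6M₀ab/L³ = -6·(-20)·2·6/8³ = 45/16 kN
  M_B = M₀a(2b-a)/L² = (-20)·2·(2·6-2)/8² = -25/4 kN·m
Superposition: R_A = -675/32 kN, M_A = -451/24 kN·m, R_B = -253/32 kN, M_B = 193/24 kN·m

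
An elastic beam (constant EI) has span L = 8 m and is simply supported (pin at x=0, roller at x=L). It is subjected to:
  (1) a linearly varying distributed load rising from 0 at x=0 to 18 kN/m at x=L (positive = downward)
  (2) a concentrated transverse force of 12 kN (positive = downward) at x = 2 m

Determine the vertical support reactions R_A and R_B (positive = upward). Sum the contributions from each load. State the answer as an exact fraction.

Load 1 — triangular load w₀=18 kN/m (0→w₀ over full span):
  R_A = w₀L/6 = 18·8/6 = 24 kN
  R_B = w₀L/3 = 18·8/3 = 48 kN
Load 2 — point force P=12 kN at a=2 m (b=L-a=6):
  R_A = Pb/L = 12·6/8 = 9 kN
  R_B = Pa/L = 12·2/8 = 3 kN
Superposition: R_A = 33 kN, R_B = 51 kN

R_A = 33 kN, R_B = 51 kN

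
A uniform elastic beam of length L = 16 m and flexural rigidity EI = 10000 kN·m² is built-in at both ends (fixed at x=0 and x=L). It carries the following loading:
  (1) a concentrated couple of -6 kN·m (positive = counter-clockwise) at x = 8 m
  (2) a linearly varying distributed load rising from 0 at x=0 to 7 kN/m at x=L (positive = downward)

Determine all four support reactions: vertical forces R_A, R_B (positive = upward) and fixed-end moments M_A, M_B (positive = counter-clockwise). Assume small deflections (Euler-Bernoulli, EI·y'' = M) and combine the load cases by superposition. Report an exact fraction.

Load 1 — applied couple M₀=-6 kN·m at a=8 m (b=L-a=8):
  R_A = 6M₀ab/L³ = 6·(-6)·8·8/16³ = -9/16 kN
  M_A = M₀b(2a-b)/L² = (-6)·8·(2·8-8)/16² = -3/2 kN·m
  R_B = -6M₀ab/L³ = -6·(-6)·8·8/16³ = 9/16 kN
  M_B = M₀a(2b-a)/L² = (-6)·8·(2·8-8)/16² = -3/2 kN·m
Load 2 — triangular load w₀=7 kN/m (0→w₀ over full span):
  R_A = 3w₀L/20 = 3·7·16/20 = 84/5 kN
  M_A = w₀L²/30 = 7·16²/30 = 896/15 kN·m
  R_B = 7w₀L/20 = 7·7·16/20 = 196/5 kN
  M_B = -w₀L²/20 = -7·16²/20 = -448/5 kN·m
Superposition: R_A = 1299/80 kN, M_A = 1747/30 kN·m, R_B = 3181/80 kN, M_B = -911/10 kN·m

R_A = 1299/80 kN, M_A = 1747/30 kN·m, R_B = 3181/80 kN, M_B = -911/10 kN·m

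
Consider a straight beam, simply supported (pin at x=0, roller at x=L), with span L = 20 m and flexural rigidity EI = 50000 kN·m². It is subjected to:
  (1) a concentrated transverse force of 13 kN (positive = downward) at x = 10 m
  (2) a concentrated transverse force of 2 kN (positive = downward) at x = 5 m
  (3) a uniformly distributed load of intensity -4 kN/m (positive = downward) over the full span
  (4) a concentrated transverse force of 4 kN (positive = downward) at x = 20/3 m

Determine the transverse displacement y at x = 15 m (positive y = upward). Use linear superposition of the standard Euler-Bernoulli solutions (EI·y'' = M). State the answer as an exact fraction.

y(15) = 10199/129600 m

Load 1 — point force P=13 kN at a=10 m (b=L-a=10):
  y_1 = -Pa(L-x)(2Lx-a²-x²)/(6LEI)  [x>a] = -13·10·(20-15)·(2·20·15-10²-15²)/(6·20·50000) = -143/4800 m
Load 2 — point force P=2 kN at a=5 m (b=L-a=15):
  y_2 = -Pa(L-x)(2Lx-a²-x²)/(6LEI)  [x>a] = -2·5·(20-15)·(2·20·15-5²-15²)/(6·20·50000) = -7/2400 m
Load 3 — uniform load w=-4 kN/m over full span:
  y_3 = -wx(L³-2Lx²+x³)/(24EI) = -(-4)·15·(20³-2·20·15²+15³)/(24·50000) = 19/160 m
Load 4 — point force P=4 kN at a=20/3 m (b=L-a=40/3):
  y_4 = -Pa(L-x)(2Lx-a²-x²)/(6LEI)  [x>a] = -4·(20/3)·(20-15)·(2·20·15-(20/3)²-15²)/(6·20·50000) = -119/16200 m
Superposition: y = Σ y_i = 10199/129600 m ≈ 0.078696 m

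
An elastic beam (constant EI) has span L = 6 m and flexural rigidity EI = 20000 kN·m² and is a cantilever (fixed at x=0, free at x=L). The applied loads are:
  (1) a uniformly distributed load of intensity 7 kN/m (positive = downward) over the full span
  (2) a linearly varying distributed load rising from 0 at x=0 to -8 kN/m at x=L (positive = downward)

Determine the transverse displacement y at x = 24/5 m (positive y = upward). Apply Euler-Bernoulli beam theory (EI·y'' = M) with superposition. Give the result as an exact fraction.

y(24/5) = -68526/9765625 m

Load 1 — uniform load w=7 kN/m over full span:
  y_1 = -wx²(x²-4Lx+6L²)/(24EI) = -7·(24/5)²·((24/5)²-4·6·(24/5)+6·6²)/(24·20000) = -16254/390625 m
Load 2 — triangular load w₀=-8 kN/m (0→w₀ over full span):
  y_2 = (w₀Lx³/12-w₀L²x²/6-w₀x⁵/(120L))/EI = ((-8)·6·(24/5)³/12-(-8)·6²·(24/5)²/6-(-8)·(24/5)⁵/(120·6))/20000 = 337824/9765625 m
Superposition: y = Σ y_i = -68526/9765625 m ≈ -0.007017 m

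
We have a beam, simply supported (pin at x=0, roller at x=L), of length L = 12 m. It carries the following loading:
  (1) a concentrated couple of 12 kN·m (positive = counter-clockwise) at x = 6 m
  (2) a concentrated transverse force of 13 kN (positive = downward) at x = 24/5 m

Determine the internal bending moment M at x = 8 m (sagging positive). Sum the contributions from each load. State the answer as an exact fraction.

Load 1 — applied couple M₀=12 kN·m at a=6 m (b=L-a=6):
  M_1 = M₀x/L - M₀  [x>a] = 12·8/12 - 12 = -4 kN·m
Load 2 — point force P=13 kN at a=24/5 m (b=L-a=36/5):
  M_2 = Pa(L-x)/L  [x>a] = 13·(24/5)·(12-8)/12 = 104/5 kN·m
Superposition: M = Σ M_i = 84/5 kN·m ≈ 16.800000 kN·m

M(8) = 84/5 kN·m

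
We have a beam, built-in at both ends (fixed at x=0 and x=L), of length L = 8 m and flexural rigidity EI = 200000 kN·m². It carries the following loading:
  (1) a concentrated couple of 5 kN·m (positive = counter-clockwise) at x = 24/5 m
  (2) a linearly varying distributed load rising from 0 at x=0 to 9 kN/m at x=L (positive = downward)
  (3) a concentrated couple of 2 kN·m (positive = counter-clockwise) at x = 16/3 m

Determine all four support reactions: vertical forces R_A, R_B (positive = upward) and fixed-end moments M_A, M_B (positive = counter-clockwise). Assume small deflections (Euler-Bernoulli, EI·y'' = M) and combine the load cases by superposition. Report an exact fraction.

R_A = 361/30 kN, M_A = 322/15 kN·m, R_B = 719/30 kN, M_B = -141/5 kN·m

Load 1 — applied couple M₀=5 kN·m at a=24/5 m (b=L-a=16/5):
  R_A = 6M₀ab/L³ = 6·5·(24/5)·(16/5)/8³ = 9/10 kN
  M_A = M₀b(2a-b)/L² = 5·(16/5)·(2·(24/5)-(16/5))/8² = 8/5 kN·m
  R_B = -6M₀ab/L³ = -6·5·(24/5)·(16/5)/8³ = -9/10 kN
  M_B = M₀a(2b-a)/L² = 5·(24/5)·(2·(16/5)-(24/5))/8² = 3/5 kN·m
Load 2 — triangular load w₀=9 kN/m (0→w₀ over full span):
  R_A = 3w₀L/20 = 3·9·8/20 = 54/5 kN
  M_A = w₀L²/30 = 9·8²/30 = 96/5 kN·m
  R_B = 7w₀L/20 = 7·9·8/20 = 126/5 kN
  M_B = -w₀L²/20 = -9·8²/20 = -144/5 kN·m
Load 3 — applied couple M₀=2 kN·m at a=16/3 m (b=L-a=8/3):
  R_A = 6M₀ab/L³ = 6·2·(16/3)·(8/3)/8³ = 1/3 kN
  M_A = M₀b(2a-b)/L² = 2·(8/3)·(2·(16/3)-(8/3))/8² = 2/3 kN·m
  R_B = -6M₀ab/L³ = -6·2·(16/3)·(8/3)/8³ = -1/3 kN
  M_B = M₀a(2b-a)/L² = 2·(16/3)·(2·(8/3)-(16/3))/8² = 0 kN·m
Superposition: R_A = 361/30 kN, M_A = 322/15 kN·m, R_B = 719/30 kN, M_B = -141/5 kN·m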